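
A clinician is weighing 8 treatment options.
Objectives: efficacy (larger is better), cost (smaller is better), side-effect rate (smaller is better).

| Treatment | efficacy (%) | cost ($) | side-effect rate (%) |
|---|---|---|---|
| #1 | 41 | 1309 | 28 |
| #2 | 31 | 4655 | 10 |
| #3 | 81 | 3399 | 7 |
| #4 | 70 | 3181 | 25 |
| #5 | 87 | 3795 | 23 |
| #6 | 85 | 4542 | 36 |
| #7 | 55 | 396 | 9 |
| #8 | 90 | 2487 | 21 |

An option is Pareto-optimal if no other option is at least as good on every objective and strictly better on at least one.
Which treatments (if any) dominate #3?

none

#1: worse on efficacy (41 vs 81).
#2: worse on efficacy (31 vs 81).
#4: worse on efficacy (70 vs 81).
#5: worse on cost (3795 vs 3399).
#6: worse on cost (4542 vs 3399).
#7: worse on efficacy (55 vs 81).
#8: worse on side-effect rate (21 vs 7).
No option dominates #3.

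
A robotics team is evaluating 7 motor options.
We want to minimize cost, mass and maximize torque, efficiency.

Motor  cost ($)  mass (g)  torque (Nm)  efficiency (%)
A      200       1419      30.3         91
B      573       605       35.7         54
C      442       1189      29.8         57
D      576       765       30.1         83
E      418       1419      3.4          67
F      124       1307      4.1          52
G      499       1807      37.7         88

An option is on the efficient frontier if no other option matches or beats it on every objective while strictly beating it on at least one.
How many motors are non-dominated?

A: not dominated (best efficiency).
B: not dominated (best mass).
C: not dominated.
D: not dominated.
E: dominated by A (cost 200≤418, mass 1419≤1419, torque 30.3≥3.4, efficiency 91≥67).
F: not dominated (best cost).
G: not dominated (best torque).
Pareto-optimal: A, B, C, D, F, G → 6.

6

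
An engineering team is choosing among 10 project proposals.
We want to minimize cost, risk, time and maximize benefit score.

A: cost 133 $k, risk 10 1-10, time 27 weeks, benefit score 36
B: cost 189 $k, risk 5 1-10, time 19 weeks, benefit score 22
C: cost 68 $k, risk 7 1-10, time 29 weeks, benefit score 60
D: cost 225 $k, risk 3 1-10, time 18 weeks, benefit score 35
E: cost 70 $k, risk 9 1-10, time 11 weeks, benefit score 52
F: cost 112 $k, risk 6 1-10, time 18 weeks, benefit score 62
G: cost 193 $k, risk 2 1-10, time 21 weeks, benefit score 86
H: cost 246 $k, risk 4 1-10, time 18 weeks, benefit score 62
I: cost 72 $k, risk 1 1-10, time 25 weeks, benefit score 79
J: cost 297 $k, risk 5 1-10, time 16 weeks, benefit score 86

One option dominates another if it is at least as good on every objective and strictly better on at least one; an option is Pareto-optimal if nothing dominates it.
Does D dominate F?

No

D vs F: D is worse on cost (225 vs 112), so it does not dominate F.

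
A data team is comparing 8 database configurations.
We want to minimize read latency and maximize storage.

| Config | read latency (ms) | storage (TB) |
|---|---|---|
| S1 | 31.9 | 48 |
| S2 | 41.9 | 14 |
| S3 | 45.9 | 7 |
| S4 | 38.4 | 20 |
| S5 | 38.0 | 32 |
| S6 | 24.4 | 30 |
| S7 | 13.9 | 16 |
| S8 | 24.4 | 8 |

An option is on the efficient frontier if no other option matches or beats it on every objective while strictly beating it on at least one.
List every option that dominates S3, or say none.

S1, S2, S4, S5, S6, S7, S8

S1: read latency 31.9≤45.9, storage 48≥7 — dominates S3.
S2: read latency 41.9≤45.9, storage 14≥7 — dominates S3.
S4: read latency 38.4≤45.9, storage 20≥7 — dominates S3.
S5: read latency 38.0≤45.9, storage 32≥7 — dominates S3.
S6: read latency 24.4≤45.9, storage 30≥7 — dominates S3.
S7: read latency 13.9≤45.9, storage 16≥7 — dominates S3.
S8: read latency 24.4≤45.9, storage 8≥7 — dominates S3.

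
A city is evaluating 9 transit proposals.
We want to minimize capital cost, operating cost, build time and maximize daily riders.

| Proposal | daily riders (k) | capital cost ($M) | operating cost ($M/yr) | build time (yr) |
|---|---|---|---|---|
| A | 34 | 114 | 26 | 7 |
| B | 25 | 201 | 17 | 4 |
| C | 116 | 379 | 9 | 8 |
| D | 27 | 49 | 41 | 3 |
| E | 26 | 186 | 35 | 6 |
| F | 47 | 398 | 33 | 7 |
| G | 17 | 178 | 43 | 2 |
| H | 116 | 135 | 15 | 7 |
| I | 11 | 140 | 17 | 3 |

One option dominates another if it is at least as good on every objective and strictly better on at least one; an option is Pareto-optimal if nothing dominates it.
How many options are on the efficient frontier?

A: not dominated.
B: not dominated.
C: not dominated (best operating cost).
D: not dominated (best capital cost).
E: not dominated.
F: dominated by H (daily riders 116≥47, capital cost 135≤398, operating cost 15≤33, build time 7≤7).
G: not dominated (best build time).
H: not dominated.
I: not dominated.
Pareto-optimal: A, B, C, D, E, G, H, I → 8.

8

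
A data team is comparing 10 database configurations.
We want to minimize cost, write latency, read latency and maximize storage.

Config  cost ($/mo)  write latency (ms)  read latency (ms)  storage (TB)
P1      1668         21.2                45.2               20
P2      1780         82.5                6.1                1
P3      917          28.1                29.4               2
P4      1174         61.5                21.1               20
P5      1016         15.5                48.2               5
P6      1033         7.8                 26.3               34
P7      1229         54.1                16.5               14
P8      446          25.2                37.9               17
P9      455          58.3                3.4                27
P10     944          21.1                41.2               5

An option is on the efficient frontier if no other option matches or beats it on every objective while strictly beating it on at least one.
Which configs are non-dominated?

P3, P5, P6, P7, P8, P9, P10

P1: dominated by P6 (cost 1033≤1668, write latency 7.8≤21.2, read latency 26.3≤45.2, storage 34≥20).
P2: dominated by P9 (cost 455≤1780, write latency 58.3≤82.5, read latency 3.4≤6.1, storage 27≥1).
P3: not dominated.
P4: dominated by P9 (cost 455≤1174, write latency 58.3≤61.5, read latency 3.4≤21.1, storage 27≥20).
P5: not dominated.
P6: not dominated (best write latency).
P7: not dominated.
P8: not dominated (best cost).
P9: not dominated (best read latency).
P10: not dominated.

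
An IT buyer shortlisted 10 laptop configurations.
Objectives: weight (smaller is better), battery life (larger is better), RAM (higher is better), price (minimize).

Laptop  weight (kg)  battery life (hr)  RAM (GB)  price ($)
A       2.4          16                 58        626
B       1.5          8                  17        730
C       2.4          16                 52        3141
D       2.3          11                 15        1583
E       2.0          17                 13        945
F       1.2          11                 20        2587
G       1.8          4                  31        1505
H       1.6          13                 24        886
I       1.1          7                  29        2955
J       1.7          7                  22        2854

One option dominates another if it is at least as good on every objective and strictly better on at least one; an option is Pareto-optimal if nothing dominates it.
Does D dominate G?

D vs G: D is worse on weight (2.3 vs 1.8), so it does not dominate G.

No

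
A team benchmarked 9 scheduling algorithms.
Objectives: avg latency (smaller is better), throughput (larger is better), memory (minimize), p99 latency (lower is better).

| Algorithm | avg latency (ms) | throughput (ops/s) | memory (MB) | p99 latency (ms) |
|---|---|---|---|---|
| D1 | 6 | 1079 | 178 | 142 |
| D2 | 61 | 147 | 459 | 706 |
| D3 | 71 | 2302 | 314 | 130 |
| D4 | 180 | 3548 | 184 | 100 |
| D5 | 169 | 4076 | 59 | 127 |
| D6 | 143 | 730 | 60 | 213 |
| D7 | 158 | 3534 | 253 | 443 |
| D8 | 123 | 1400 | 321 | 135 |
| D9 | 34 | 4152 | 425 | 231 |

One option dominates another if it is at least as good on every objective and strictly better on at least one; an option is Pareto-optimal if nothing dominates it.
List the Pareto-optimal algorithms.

D1, D3, D4, D5, D6, D7, D9

D1: not dominated (best avg latency).
D2: dominated by D1 (avg latency 6≤61, throughput 1079≥147, memory 178≤459, p99 latency 142≤706).
D3: not dominated.
D4: not dominated (best p99 latency).
D5: not dominated (best memory).
D6: not dominated.
D7: not dominated.
D8: dominated by D3 (avg latency 71≤123, throughput 2302≥1400, memory 314≤321, p99 latency 130≤135).
D9: not dominated (best throughput).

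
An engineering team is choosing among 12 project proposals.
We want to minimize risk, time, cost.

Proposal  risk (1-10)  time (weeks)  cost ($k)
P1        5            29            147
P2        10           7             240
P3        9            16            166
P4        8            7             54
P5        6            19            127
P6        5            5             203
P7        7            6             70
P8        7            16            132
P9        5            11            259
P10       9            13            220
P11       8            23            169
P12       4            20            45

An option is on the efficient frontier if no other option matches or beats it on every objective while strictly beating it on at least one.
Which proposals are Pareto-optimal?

P4, P5, P6, P7, P12

P1: dominated by P12 (risk 4≤5, time 20≤29, cost 45≤147).
P2: dominated by P4 (risk 8≤10, time 7≤7, cost 54≤240).
P3: dominated by P4 (risk 8≤9, time 7≤16, cost 54≤166).
P4: not dominated.
P5: not dominated.
P6: not dominated (best time).
P7: not dominated.
P8: dominated by P7 (risk 7≤7, time 6≤16, cost 70≤132).
P9: dominated by P6 (risk 5≤5, time 5≤11, cost 203≤259).
P10: dominated by P4 (risk 8≤9, time 7≤13, cost 54≤220).
P11: dominated by P4 (risk 8≤8, time 7≤23, cost 54≤169).
P12: not dominated (best risk).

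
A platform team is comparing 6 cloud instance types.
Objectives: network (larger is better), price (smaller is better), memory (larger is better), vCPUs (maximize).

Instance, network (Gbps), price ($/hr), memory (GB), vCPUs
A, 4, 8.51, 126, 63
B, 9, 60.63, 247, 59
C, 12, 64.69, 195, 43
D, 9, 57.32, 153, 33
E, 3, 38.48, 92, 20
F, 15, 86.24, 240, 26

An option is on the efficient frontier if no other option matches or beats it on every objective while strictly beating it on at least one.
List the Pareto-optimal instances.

A, B, C, D, F

A: not dominated (best price).
B: not dominated (best memory).
C: not dominated.
D: not dominated.
E: dominated by A (network 4≥3, price 8.51≤38.48, memory 126≥92, vCPUs 63≥20).
F: not dominated (best network).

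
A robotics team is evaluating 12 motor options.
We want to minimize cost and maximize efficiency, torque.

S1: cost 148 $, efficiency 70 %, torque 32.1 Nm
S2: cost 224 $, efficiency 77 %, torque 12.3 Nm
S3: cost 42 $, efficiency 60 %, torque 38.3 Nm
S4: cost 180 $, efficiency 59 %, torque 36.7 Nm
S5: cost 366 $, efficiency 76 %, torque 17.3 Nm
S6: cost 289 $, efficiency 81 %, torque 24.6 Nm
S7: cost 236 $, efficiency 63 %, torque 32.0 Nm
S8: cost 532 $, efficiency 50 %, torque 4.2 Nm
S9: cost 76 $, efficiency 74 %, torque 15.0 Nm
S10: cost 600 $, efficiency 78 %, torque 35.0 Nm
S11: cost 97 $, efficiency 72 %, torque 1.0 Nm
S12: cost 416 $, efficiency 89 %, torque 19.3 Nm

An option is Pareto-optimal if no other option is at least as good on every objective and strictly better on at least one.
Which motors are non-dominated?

S1: not dominated.
S2: not dominated.
S3: not dominated (best cost).
S4: dominated by S3 (cost 42≤180, efficiency 60≥59, torque 38.3≥36.7).
S5: dominated by S6 (cost 289≤366, efficiency 81≥76, torque 24.6≥17.3).
S6: not dominated.
S7: dominated by S1 (cost 148≤236, efficiency 70≥63, torque 32.1≥32.0).
S8: dominated by S1 (cost 148≤532, efficiency 70≥50, torque 32.1≥4.2).
S9: not dominated.
S10: not dominated.
S11: dominated by S9 (cost 76≤97, efficiency 74≥72, torque 15.0≥1.0).
S12: not dominated (best efficiency).

S1, S2, S3, S6, S9, S10, S12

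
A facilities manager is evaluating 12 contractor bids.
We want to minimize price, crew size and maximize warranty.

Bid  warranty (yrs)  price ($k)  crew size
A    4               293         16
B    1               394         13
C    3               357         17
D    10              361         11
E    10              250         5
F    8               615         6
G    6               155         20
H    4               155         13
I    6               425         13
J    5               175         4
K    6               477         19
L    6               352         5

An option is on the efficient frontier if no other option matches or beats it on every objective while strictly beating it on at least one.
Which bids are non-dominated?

A: dominated by E (warranty 10≥4, price 250≤293, crew size 5≤16).
B: dominated by D (warranty 10≥1, price 361≤394, crew size 11≤13).
C: dominated by A (warranty 4≥3, price 293≤357, crew size 16≤17).
D: dominated by E (warranty 10≥10, price 250≤361, crew size 5≤11).
E: not dominated.
F: dominated by E (warranty 10≥8, price 250≤615, crew size 5≤6).
G: not dominated.
H: not dominated.
I: dominated by D (warranty 10≥6, price 361≤425, crew size 11≤13).
J: not dominated (best crew size).
K: dominated by D (warranty 10≥6, price 361≤477, crew size 11≤19).
L: dominated by E (warranty 10≥6, price 250≤352, crew size 5≤5).

E, G, H, J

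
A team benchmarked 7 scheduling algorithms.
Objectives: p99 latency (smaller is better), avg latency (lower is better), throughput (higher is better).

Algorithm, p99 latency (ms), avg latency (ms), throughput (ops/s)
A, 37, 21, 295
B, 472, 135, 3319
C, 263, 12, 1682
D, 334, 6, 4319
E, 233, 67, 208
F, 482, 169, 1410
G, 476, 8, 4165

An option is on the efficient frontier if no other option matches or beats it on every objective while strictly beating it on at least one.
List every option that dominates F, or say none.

B: p99 latency 472≤482, avg latency 135≤169, throughput 3319≥1410 — dominates F.
C: p99 latency 263≤482, avg latency 12≤169, throughput 1682≥1410 — dominates F.
D: p99 latency 334≤482, avg latency 6≤169, throughput 4319≥1410 — dominates F.
G: p99 latency 476≤482, avg latency 8≤169, throughput 4165≥1410 — dominates F.
Others (A, E) are each worse than F on at least one objective.

B, C, D, G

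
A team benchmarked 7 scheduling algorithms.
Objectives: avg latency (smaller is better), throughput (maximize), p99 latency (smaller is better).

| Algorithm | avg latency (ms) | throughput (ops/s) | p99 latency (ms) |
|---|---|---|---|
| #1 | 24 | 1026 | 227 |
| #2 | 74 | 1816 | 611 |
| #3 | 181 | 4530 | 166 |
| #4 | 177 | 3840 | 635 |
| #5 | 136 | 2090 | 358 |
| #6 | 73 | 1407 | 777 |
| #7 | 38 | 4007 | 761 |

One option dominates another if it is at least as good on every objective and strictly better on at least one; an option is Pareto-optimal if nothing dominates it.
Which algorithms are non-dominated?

#1, #2, #3, #4, #5, #7

#1: not dominated (best avg latency).
#2: not dominated.
#3: not dominated (best throughput).
#4: not dominated.
#5: not dominated.
#6: dominated by #7 (avg latency 38≤73, throughput 4007≥1407, p99 latency 761≤777).
#7: not dominated.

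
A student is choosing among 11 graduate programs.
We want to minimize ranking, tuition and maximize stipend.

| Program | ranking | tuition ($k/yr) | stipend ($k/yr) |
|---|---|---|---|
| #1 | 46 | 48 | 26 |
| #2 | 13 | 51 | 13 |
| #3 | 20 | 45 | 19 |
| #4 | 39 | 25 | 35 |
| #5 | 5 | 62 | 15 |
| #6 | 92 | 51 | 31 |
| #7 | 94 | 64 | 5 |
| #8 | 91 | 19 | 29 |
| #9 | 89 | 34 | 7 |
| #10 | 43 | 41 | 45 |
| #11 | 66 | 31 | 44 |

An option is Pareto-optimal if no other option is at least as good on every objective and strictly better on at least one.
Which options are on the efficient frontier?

#2, #3, #4, #5, #8, #10, #11

#1: dominated by #4 (ranking 39≤46, tuition 25≤48, stipend 35≥26).
#2: not dominated.
#3: not dominated.
#4: not dominated.
#5: not dominated (best ranking).
#6: dominated by #4 (ranking 39≤92, tuition 25≤51, stipend 35≥31).
#7: dominated by #1 (ranking 46≤94, tuition 48≤64, stipend 26≥5).
#8: not dominated (best tuition).
#9: dominated by #4 (ranking 39≤89, tuition 25≤34, stipend 35≥7).
#10: not dominated (best stipend).
#11: not dominated.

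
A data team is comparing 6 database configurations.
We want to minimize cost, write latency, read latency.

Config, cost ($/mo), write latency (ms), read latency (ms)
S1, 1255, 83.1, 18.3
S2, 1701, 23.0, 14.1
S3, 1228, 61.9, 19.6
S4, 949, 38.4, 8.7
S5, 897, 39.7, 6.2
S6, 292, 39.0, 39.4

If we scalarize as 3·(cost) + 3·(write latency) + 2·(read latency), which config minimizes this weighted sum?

S6

S1: 3·1255 + 3·83.1 + 2·18.3 = 4050.9
S2: 3·1701 + 3·23.0 + 2·14.1 = 5200.2
S3: 3·1228 + 3·61.9 + 2·19.6 = 3908.9
S4: 3·949 + 3·38.4 + 2·8.7 = 2979.6
S5: 3·897 + 3·39.7 + 2·6.2 = 2822.5
S6: 3·292 + 3·39.0 + 2·39.4 = 1071.8
Lowest: S6 at 1071.8.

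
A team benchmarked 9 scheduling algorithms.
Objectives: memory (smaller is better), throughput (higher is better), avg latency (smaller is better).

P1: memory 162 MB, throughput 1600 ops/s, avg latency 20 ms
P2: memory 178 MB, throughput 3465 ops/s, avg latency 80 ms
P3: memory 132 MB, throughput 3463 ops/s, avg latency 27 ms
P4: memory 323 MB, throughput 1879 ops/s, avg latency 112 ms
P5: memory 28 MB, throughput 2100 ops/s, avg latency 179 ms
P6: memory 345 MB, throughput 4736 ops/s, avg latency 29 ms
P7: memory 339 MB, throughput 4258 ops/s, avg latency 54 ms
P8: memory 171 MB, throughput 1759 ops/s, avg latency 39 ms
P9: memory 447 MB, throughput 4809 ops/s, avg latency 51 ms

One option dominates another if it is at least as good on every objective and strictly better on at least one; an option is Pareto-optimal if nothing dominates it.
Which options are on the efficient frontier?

P1, P2, P3, P5, P6, P7, P9

P1: not dominated (best avg latency).
P2: not dominated.
P3: not dominated.
P4: dominated by P2 (memory 178≤323, throughput 3465≥1879, avg latency 80≤112).
P5: not dominated (best memory).
P6: not dominated.
P7: not dominated.
P8: dominated by P3 (memory 132≤171, throughput 3463≥1759, avg latency 27≤39).
P9: not dominated (best throughput).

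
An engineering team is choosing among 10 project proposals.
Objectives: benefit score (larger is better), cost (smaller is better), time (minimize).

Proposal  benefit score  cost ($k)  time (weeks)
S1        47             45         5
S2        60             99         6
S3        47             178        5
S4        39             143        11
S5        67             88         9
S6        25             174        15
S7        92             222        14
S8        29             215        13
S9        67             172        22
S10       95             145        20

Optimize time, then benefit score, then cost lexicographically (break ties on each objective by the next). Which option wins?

First minimize time: best is 5, kept {S1, S3}.
Then maximize benefit score: best is 47, kept {S1, S3}.
Then minimize cost: best is 45, kept {S1}.

S1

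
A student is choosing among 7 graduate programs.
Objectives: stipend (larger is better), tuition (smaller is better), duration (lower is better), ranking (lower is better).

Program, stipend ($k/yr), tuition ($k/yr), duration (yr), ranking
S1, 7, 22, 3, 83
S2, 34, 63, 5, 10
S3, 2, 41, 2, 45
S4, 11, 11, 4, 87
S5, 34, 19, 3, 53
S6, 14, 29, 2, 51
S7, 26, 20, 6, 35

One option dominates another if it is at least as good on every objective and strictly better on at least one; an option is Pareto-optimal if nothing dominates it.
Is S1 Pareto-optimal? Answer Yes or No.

S5 vs S1: stipend 34≥7, tuition 19≤22, duration 3≤3, ranking 53≤83 — S5 is at least as good on every objective and strictly better on at least one, so S5 dominates S1.

No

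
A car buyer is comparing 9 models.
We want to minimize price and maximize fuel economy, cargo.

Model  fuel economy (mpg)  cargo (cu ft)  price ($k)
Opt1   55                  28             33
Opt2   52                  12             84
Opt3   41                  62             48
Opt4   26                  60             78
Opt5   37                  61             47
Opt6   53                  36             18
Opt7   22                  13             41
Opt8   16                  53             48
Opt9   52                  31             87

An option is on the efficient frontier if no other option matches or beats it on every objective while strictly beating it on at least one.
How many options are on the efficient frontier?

Opt1: not dominated (best fuel economy).
Opt2: dominated by Opt1 (fuel economy 55≥52, cargo 28≥12, price 33≤84).
Opt3: not dominated (best cargo).
Opt4: dominated by Opt3 (fuel economy 41≥26, cargo 62≥60, price 48≤78).
Opt5: not dominated.
Opt6: not dominated (best price).
Opt7: dominated by Opt1 (fuel economy 55≥22, cargo 28≥13, price 33≤41).
Opt8: dominated by Opt3 (fuel economy 41≥16, cargo 62≥53, price 48≤48).
Opt9: dominated by Opt6 (fuel economy 53≥52, cargo 36≥31, price 18≤87).
Pareto-optimal: Opt1, Opt3, Opt5, Opt6 → 4.

4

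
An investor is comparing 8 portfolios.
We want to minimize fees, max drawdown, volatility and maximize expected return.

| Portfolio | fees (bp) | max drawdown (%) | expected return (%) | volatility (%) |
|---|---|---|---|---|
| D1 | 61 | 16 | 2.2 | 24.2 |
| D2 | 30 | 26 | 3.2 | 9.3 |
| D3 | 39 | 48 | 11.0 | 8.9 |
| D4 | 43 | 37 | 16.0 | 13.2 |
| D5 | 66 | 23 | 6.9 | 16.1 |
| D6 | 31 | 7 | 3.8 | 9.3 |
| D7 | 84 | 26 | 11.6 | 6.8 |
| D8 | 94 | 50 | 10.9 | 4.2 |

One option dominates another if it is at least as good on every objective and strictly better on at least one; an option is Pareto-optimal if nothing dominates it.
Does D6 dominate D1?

Yes

D6 vs D1: fees 31≤61, max drawdown 7≤16, expected return 3.8≥2.2, volatility 9.3≤24.2 — D6 is at least as good on every objective with at least one strict improvement.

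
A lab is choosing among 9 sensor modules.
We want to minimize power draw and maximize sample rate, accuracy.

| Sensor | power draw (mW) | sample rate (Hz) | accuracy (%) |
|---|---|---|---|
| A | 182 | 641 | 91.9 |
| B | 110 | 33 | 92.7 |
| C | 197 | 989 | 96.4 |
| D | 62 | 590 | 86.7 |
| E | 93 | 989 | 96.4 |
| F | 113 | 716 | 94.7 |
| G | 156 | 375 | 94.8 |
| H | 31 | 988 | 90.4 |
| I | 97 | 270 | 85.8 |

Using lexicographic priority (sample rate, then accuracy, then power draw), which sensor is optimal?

First maximize sample rate: best is 989, kept {C, E}.
Then maximize accuracy: best is 96.4, kept {C, E}.
Then minimize power draw: best is 93, kept {E}.

E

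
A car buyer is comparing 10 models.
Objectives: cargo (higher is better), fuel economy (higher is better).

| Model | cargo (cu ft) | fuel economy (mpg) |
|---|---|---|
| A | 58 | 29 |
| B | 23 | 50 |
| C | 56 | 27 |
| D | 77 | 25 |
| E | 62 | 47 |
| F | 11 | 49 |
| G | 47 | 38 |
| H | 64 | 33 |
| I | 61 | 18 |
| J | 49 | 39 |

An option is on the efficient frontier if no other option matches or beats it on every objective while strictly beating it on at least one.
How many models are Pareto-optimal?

4

A: dominated by E (cargo 62≥58, fuel economy 47≥29).
B: not dominated (best fuel economy).
C: dominated by A (cargo 58≥56, fuel economy 29≥27).
D: not dominated (best cargo).
E: not dominated.
F: dominated by B (cargo 23≥11, fuel economy 50≥49).
G: dominated by E (cargo 62≥47, fuel economy 47≥38).
H: not dominated.
I: dominated by D (cargo 77≥61, fuel economy 25≥18).
J: dominated by E (cargo 62≥49, fuel economy 47≥39).
Pareto-optimal: B, D, E, H → 4.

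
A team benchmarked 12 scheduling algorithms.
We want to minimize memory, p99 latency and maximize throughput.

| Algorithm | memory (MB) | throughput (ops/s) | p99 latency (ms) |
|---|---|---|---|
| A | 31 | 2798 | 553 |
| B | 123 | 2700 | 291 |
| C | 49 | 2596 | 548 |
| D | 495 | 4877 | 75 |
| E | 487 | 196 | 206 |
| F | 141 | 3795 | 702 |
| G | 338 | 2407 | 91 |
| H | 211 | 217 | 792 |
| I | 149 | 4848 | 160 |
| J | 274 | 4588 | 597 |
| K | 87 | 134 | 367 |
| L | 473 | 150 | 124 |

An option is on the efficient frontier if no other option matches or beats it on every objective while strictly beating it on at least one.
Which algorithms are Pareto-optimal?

A: not dominated (best memory).
B: not dominated.
C: not dominated.
D: not dominated (best throughput).
E: dominated by G (memory 338≤487, throughput 2407≥196, p99 latency 91≤206).
F: not dominated.
G: not dominated.
H: dominated by A (memory 31≤211, throughput 2798≥217, p99 latency 553≤792).
I: not dominated.
J: dominated by I (memory 149≤274, throughput 4848≥4588, p99 latency 160≤597).
K: not dominated.
L: dominated by G (memory 338≤473, throughput 2407≥150, p99 latency 91≤124).

A, B, C, D, F, G, I, K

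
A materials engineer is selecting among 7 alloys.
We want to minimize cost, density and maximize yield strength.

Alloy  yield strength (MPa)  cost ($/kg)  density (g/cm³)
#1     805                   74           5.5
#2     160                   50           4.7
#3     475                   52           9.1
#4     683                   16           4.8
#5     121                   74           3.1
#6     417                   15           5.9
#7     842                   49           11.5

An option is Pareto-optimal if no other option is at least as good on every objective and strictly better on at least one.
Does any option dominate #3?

#4 vs #3: yield strength 683≥475, cost 16≤52, density 4.8≤9.1 — #4 is at least as good on every objective and strictly better on at least one, so #4 dominates #3.

Yes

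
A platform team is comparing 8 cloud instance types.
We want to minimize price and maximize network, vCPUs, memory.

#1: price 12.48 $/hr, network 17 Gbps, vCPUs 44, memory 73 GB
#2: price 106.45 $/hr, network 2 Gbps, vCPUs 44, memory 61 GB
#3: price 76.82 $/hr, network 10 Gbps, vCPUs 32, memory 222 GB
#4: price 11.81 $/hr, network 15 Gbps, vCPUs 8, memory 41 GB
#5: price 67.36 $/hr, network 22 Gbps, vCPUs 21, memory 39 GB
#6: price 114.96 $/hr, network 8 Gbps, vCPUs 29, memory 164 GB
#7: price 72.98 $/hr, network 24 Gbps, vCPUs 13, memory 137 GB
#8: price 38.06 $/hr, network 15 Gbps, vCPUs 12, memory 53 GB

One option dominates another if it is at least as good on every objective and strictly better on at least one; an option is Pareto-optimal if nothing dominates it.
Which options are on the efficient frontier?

#1, #3, #4, #5, #7

#1: not dominated.
#2: dominated by #1 (price 12.48≤106.45, network 17≥2, vCPUs 44≥44, memory 73≥61).
#3: not dominated (best memory).
#4: not dominated (best price).
#5: not dominated.
#6: dominated by #3 (price 76.82≤114.96, network 10≥8, vCPUs 32≥29, memory 222≥164).
#7: not dominated (best network).
#8: dominated by #1 (price 12.48≤38.06, network 17≥15, vCPUs 44≥12, memory 73≥53).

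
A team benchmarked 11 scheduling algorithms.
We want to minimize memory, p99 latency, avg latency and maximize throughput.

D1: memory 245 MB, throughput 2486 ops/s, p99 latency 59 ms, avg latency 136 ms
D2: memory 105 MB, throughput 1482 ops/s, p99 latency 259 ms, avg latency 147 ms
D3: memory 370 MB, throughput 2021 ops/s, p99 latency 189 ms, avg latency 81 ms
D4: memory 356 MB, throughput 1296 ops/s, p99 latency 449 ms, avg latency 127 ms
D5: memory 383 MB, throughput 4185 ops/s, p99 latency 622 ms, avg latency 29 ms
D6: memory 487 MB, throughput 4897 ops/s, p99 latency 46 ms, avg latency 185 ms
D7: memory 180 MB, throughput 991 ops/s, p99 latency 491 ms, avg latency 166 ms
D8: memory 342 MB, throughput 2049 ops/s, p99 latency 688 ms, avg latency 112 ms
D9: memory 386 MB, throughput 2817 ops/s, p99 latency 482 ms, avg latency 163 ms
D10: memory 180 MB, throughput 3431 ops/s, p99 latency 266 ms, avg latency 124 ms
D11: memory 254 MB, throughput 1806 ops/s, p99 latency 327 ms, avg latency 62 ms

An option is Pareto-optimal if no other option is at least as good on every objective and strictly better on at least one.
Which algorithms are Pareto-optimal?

D1, D2, D3, D5, D6, D8, D10, D11

D1: not dominated.
D2: not dominated (best memory).
D3: not dominated.
D4: dominated by D10 (memory 180≤356, throughput 3431≥1296, p99 latency 266≤449, avg latency 124≤127).
D5: not dominated (best avg latency).
D6: not dominated (best throughput).
D7: dominated by D2 (memory 105≤180, throughput 1482≥991, p99 latency 259≤491, avg latency 147≤166).
D8: not dominated.
D9: dominated by D10 (memory 180≤386, throughput 3431≥2817, p99 latency 266≤482, avg latency 124≤163).
D10: not dominated.
D11: not dominated.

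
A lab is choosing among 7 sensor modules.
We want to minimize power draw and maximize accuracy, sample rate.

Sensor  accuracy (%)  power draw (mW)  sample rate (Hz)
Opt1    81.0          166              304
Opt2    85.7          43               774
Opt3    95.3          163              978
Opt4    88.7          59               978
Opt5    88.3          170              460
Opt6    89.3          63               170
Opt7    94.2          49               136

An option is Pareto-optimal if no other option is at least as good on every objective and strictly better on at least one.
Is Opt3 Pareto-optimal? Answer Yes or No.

Opt1: worse on accuracy (81.0 vs 95.3).
Opt2: worse on accuracy (85.7 vs 95.3).
Opt4: worse on accuracy (88.7 vs 95.3).
Opt5: worse on accuracy (88.3 vs 95.3).
Opt6: worse on accuracy (89.3 vs 95.3).
Opt7: worse on accuracy (94.2 vs 95.3).
No option is at least as good as Opt3 on every objective and strictly better on one.

Yes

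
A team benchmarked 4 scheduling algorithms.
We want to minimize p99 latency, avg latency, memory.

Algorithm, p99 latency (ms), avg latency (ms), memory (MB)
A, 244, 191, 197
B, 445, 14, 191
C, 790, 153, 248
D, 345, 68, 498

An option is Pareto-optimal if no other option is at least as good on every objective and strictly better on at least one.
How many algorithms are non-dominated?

A: not dominated (best p99 latency).
B: not dominated (best avg latency).
C: dominated by B (p99 latency 445≤790, avg latency 14≤153, memory 191≤248).
D: not dominated.
Pareto-optimal: A, B, D → 3.

3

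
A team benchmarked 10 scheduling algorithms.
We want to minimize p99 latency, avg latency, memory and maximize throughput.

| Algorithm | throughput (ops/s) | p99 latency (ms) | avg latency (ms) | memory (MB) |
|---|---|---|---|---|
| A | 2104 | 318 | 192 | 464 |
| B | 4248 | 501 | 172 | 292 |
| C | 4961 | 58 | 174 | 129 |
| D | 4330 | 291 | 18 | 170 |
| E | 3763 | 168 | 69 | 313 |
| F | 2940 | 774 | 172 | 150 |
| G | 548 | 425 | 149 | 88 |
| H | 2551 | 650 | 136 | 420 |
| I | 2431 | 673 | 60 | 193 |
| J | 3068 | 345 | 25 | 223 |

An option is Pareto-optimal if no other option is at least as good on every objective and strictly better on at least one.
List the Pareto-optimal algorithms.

A: dominated by C (throughput 4961≥2104, p99 latency 58≤318, avg latency 174≤192, memory 129≤464).
B: dominated by D (throughput 4330≥4248, p99 latency 291≤501, avg latency 18≤172, memory 170≤292).
C: not dominated (best throughput).
D: not dominated (best avg latency).
E: not dominated.
F: not dominated.
G: not dominated (best memory).
H: dominated by D (throughput 4330≥2551, p99 latency 291≤650, avg latency 18≤136, memory 170≤420).
I: dominated by D (throughput 4330≥2431, p99 latency 291≤673, avg latency 18≤60, memory 170≤193).
J: dominated by D (throughput 4330≥3068, p99 latency 291≤345, avg latency 18≤25, memory 170≤223).

C, D, E, F, G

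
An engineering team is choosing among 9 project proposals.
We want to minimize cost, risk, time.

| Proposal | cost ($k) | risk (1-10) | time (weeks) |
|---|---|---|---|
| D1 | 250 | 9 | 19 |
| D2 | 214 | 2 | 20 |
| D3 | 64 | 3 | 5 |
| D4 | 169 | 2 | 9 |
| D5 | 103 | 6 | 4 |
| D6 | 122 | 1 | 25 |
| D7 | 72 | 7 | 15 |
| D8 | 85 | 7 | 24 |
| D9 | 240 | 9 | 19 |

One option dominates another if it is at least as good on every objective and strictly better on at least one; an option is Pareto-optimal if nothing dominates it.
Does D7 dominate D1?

Yes

D7 vs D1: cost 72≤250, risk 7≤9, time 15≤19 — D7 is at least as good on every objective with at least one strict improvement.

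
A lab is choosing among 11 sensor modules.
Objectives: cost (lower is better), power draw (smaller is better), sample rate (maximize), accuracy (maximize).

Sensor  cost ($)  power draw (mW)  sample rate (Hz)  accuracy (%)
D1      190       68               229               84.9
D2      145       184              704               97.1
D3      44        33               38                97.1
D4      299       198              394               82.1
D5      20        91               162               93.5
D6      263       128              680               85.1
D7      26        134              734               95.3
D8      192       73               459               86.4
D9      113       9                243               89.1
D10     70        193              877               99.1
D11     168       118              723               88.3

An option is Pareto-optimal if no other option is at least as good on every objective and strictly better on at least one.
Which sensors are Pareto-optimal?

D2, D3, D5, D7, D8, D9, D10, D11

D1: dominated by D9 (cost 113≤190, power draw 9≤68, sample rate 243≥229, accuracy 89.1≥84.9).
D2: not dominated.
D3: not dominated.
D4: dominated by D2 (cost 145≤299, power draw 184≤198, sample rate 704≥394, accuracy 97.1≥82.1).
D5: not dominated (best cost).
D6: dominated by D11 (cost 168≤263, power draw 118≤128, sample rate 723≥680, accuracy 88.3≥85.1).
D7: not dominated.
D8: not dominated.
D9: not dominated (best power draw).
D10: not dominated (best sample rate).
D11: not dominated.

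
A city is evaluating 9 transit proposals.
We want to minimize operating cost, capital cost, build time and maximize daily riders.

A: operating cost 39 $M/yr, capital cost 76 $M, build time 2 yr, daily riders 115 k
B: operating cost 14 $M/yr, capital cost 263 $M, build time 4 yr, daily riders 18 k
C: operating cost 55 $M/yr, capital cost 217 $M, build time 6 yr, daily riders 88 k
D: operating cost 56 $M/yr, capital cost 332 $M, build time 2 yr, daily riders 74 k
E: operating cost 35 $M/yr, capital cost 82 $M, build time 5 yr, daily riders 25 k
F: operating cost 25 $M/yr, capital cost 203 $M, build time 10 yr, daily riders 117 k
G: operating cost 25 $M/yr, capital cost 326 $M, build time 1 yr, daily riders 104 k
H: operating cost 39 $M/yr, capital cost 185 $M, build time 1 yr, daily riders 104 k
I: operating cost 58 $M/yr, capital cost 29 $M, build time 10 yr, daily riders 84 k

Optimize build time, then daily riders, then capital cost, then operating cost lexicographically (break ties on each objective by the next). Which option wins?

H

First minimize build time: best is 1, kept {G, H}.
Then maximize daily riders: best is 104, kept {G, H}.
Then minimize capital cost: best is 185, kept {H}.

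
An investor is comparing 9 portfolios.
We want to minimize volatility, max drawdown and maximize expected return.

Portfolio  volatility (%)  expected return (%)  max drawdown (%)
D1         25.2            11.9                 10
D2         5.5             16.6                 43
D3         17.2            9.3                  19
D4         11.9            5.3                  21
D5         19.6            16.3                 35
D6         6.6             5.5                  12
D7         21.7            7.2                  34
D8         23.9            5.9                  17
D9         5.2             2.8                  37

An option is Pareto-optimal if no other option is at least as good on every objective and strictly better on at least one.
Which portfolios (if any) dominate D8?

D1: worse on volatility (25.2 vs 23.9).
D2: worse on max drawdown (43 vs 17).
D3: worse on max drawdown (19 vs 17).
D4: worse on expected return (5.3 vs 5.9).
D5: worse on max drawdown (35 vs 17).
D6: worse on expected return (5.5 vs 5.9).
D7: worse on max drawdown (34 vs 17).
D9: worse on expected return (2.8 vs 5.9).
No option dominates D8.

none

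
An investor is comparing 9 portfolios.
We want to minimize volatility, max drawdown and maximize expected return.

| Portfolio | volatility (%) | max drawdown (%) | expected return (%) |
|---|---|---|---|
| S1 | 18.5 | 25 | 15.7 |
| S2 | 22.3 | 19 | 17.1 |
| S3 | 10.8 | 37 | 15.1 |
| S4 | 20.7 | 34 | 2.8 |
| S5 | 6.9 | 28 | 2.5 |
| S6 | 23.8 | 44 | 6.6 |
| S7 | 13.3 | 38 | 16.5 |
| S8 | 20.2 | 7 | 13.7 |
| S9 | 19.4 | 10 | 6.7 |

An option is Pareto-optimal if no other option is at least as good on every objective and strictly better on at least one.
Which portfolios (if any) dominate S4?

S1: volatility 18.5≤20.7, max drawdown 25≤34, expected return 15.7≥2.8 — dominates S4.
S8: volatility 20.2≤20.7, max drawdown 7≤34, expected return 13.7≥2.8 — dominates S4.
S9: volatility 19.4≤20.7, max drawdown 10≤34, expected return 6.7≥2.8 — dominates S4.
Others (S2, S3, S5, S6, S7) are each worse than S4 on at least one objective.

S1, S8, S9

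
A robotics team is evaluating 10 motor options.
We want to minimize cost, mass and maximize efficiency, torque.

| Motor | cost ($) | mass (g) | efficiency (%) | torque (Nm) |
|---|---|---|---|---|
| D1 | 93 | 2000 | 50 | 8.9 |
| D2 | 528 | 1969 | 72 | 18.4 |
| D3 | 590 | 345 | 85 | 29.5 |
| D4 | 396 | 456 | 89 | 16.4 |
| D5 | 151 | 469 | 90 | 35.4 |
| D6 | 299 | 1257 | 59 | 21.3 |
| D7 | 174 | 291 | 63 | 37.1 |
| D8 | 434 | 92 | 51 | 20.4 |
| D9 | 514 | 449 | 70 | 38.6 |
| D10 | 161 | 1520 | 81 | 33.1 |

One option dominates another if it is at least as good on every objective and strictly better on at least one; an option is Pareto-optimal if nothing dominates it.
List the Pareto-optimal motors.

D1: not dominated (best cost).
D2: dominated by D5 (cost 151≤528, mass 469≤1969, efficiency 90≥72, torque 35.4≥18.4).
D3: not dominated.
D4: not dominated.
D5: not dominated (best efficiency).
D6: dominated by D5 (cost 151≤299, mass 469≤1257, efficiency 90≥59, torque 35.4≥21.3).
D7: not dominated.
D8: not dominated (best mass).
D9: not dominated (best torque).
D10: dominated by D5 (cost 151≤161, mass 469≤1520, efficiency 90≥81, torque 35.4≥33.1).

D1, D3, D4, D5, D7, D8, D9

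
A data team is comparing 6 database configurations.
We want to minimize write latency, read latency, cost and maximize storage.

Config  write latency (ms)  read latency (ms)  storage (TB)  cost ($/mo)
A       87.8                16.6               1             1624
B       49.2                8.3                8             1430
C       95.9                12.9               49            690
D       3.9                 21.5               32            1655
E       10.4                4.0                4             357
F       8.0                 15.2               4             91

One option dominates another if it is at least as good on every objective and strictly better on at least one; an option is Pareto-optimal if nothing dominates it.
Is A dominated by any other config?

Yes

B vs A: write latency 49.2≤87.8, read latency 8.3≤16.6, storage 8≥1, cost 1430≤1624 — B is at least as good on every objective and strictly better on at least one, so B dominates A.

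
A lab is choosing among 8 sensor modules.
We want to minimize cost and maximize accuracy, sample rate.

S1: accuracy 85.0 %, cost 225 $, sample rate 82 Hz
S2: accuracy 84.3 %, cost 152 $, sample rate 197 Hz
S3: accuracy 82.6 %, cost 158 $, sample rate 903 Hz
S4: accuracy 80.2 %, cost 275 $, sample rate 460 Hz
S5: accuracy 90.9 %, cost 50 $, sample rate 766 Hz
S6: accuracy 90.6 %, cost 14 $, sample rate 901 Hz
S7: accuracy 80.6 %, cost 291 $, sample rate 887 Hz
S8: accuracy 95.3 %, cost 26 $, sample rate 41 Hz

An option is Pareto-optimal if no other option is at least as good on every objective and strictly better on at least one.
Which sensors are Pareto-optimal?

S3, S5, S6, S8

S1: dominated by S5 (accuracy 90.9≥85.0, cost 50≤225, sample rate 766≥82).
S2: dominated by S5 (accuracy 90.9≥84.3, cost 50≤152, sample rate 766≥197).
S3: not dominated (best sample rate).
S4: dominated by S3 (accuracy 82.6≥80.2, cost 158≤275, sample rate 903≥460).
S5: not dominated.
S6: not dominated (best cost).
S7: dominated by S3 (accuracy 82.6≥80.6, cost 158≤291, sample rate 903≥887).
S8: not dominated (best accuracy).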